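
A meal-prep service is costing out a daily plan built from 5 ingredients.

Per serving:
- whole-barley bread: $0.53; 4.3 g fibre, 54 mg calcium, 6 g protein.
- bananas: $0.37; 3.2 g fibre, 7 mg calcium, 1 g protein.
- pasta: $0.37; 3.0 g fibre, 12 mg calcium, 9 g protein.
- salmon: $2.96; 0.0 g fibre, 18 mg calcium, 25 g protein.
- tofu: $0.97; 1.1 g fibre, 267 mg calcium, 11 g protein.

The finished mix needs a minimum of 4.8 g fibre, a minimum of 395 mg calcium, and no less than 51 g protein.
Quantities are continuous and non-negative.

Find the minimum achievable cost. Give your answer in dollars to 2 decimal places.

$2.77

This is a linear program. Let x1 = servings of whole-barley bread, x2 = servings of bananas, x3 = servings of pasta, x4 = servings of salmon, x5 = servings of tofu.
Minimize 0.53x1 + 0.37x2 + 0.37x3 + 2.96x4 + 0.97x5 subject to:
  4.3x1 + 3.2x2 + 3x3 + 1.1x5 ≥ 4.8   (fibre)
  54x1 + 7x2 + 12x3 + 18x4 + 267x5 ≥ 395   (calcium)
  6x1 + 1x2 + 9x3 + 25x4 + 11x5 ≥ 51   (protein)
  x1, x2, x3, x4, x5 ≥ 0.
At the optimum only pasta, tofu are positive (whole-barley bread, bananas, salmon = 0). There the calcium and protein constraints are tight.
Solving gives x3 = 4.083, x5 = 1.296.
Total cost: 0.37·4.083 + 0.97·1.296 = 2.7678.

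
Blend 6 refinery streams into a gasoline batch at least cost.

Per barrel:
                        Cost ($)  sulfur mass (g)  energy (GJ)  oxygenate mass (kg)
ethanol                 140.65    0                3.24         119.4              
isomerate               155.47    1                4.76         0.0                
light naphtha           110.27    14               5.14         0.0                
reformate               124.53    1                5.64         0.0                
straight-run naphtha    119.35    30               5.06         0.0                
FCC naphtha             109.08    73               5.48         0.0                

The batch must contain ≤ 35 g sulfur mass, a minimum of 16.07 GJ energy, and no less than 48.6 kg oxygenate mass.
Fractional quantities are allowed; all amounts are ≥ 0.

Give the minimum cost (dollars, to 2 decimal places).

Treat it as an LP. Let x1 = barrels of ethanol, x2 = barrels of isomerate, x3 = barrels of light naphtha, x4 = barrels of reformate, x5 = barrels of straight-run naphtha, x6 = barrels of FCC naphtha.
Minimize 140.65x1 + 155.47x2 + 110.27x3 + 124.53x4 + 119.35x5 + 109.08x6 subject to:
  1x2 + 14x3 + 1x4 + 30x5 + 73x6 ≤ 35   (sulfur mass)
  3.24x1 + 4.76x2 + 5.14x3 + 5.64x4 + 5.06x5 + 5.48x6 ≥ 16.07   (energy)
  119.4x1 ≥ 48.6   (oxygenate mass)
  x1, x2, x3, x4, x5, x6 ≥ 0.
The optimal basis is {ethanol, light naphtha, reformate}; isomerate, straight-run naphtha, FCC naphtha drop out. There the sulfur mass, energy, oxygenate mass constraints are tight.
Solving gives x1 = 0.407035, x3 = 2.47425, x4 = 0.360565.
Objective = 140.65·0.407035 + 110.27·2.47425 + 124.53·0.360565 = 374.9862.

$374.99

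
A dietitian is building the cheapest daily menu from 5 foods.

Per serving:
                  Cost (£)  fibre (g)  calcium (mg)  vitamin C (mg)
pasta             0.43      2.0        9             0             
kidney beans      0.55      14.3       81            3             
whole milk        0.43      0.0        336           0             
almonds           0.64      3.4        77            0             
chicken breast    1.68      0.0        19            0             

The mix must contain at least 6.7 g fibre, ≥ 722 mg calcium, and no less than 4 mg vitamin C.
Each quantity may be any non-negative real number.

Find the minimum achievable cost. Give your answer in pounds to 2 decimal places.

Set it up as a linear program. Let x1 = servings of pasta, x2 = servings of kidney beans, x3 = servings of whole milk, x4 = servings of almonds, x5 = servings of chicken breast.
Minimise 0.43x1 + 0.55x2 + 0.43x3 + 0.64x4 + 1.68x5 s.t.:
  2x1 + 14.3x2 + 3.4x4 ≥ 6.7   (fibre)
  9x1 + 81x2 + 336x3 + 77x4 + 19x5 ≥ 722   (calcium)
  3x2 ≥ 4   (vitamin C)
  x1, x2, x3, x4, x5 ≥ 0.
The minimum-cost mix takes nothing from pasta, almonds, chicken breast — only kidney beans, whole milk. The calcium and vitamin C requirements are met with equality.
Optimal quantities: kidney beans = 1.333 servings, whole milk = 1.827 servings.
Objective = 0.55·1.333 + 0.43·1.827 = 1.5188.

£1.52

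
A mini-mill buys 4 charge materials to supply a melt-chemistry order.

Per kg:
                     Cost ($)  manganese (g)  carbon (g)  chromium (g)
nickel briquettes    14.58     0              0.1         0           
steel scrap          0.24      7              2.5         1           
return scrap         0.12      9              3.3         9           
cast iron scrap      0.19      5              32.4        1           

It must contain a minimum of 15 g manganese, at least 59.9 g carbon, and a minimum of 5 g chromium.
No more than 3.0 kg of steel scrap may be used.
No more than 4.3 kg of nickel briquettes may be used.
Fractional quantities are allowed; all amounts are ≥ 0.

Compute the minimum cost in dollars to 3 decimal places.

Let x1 = kg of nickel briquettes, x2 = kg of steel scrap, x3 = kg of return scrap, x4 = kg of cast iron scrap.
Minimize 14.58x1 + 0.24x2 + 0.12x3 + 0.19x4 subject to:
  7x2 + 9x3 + 5x4 ≥ 15   (manganese)
  0.1x1 + 2.5x2 + 3.3x3 + 32.4x4 ≥ 59.9   (carbon)
  1x2 + 9x3 + 1x4 ≥ 5   (chromium)
  x2 ≤ 3
  x1 ≤ 4.3
  x1, x2, x3, x4 ≥ 0.
At the optimum only return scrap, cast iron scrap are positive (nickel briquettes, steel scrap = 0). Binding constraints: manganese and carbon.
Solving gives x3 = 0.67794, x4 = 1.7797.
Cost = 0.12·0.67794 + 0.19·1.7797 = 0.419496.

$0.419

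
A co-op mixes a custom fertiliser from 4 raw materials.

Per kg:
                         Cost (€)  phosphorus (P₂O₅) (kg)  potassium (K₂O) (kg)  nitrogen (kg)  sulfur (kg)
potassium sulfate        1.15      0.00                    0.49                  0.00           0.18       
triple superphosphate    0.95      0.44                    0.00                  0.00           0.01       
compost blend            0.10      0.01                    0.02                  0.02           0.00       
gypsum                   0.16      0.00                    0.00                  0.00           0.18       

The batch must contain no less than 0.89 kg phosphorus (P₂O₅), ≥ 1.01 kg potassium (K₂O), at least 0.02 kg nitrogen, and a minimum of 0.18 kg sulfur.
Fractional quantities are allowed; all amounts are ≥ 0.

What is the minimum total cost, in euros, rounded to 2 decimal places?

€4.32

Let x1 = kg of potassium sulfate, x2 = kg of triple superphosphate, x3 = kg of compost blend, x4 = kg of gypsum.
min 1.15x1 + 0.95x2 + 0.1x3 + 0.16x4 subject to:
  0.44x2 + 0.01x3 ≥ 0.89   (phosphorus (P₂O₅))
  0.49x1 + 0.02x3 ≥ 1.01   (potassium (K₂O))
  0.02x3 ≥ 0.02   (nitrogen)
  0.18x1 + 0.01x2 + 0.18x4 ≥ 0.18   (sulfur)
  x1, x2, x3, x4 ≥ 0.
The optimal basis is {potassium sulfate, triple superphosphate, compost blend}; gypsum drops out. The phosphorus (P₂O₅), potassium (K₂O), nitrogen requirements are met with equality.
Optimal quantities: potassium sulfate = 2.02 kg, triple superphosphate = 2 kg, compost blend = 1 kg.
Hence cost = 1.15·2.02 + 0.95·2 + 0.1·1 = €4.3230.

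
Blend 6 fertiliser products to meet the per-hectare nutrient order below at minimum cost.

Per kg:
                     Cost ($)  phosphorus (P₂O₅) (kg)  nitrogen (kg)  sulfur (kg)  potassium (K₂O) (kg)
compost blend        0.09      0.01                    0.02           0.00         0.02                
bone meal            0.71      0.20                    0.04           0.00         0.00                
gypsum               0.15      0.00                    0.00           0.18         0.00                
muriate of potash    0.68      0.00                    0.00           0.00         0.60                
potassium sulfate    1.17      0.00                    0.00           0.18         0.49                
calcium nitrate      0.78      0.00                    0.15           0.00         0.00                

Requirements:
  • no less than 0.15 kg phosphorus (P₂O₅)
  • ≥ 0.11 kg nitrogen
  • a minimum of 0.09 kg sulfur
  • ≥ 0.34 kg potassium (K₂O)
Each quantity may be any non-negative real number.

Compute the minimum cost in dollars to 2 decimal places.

Set it up as a linear program. Let x1 = kg of compost blend, x2 = kg of bone meal, x3 = kg of gypsum, x4 = kg of muriate of potash, x5 = kg of potassium sulfate, x6 = kg of calcium nitrate.
min 0.09x1 + 0.71x2 + 0.15x3 + 0.68x4 + 1.17x5 + 0.78x6 s.t.:
  0.01x1 + 0.2x2 ≥ 0.15   (phosphorus (P₂O₅))
  0.02x1 + 0.04x2 + 0.15x6 ≥ 0.11   (nitrogen)
  0.18x3 + 0.18x5 ≥ 0.09   (sulfur)
  0.02x1 + 0.6x4 + 0.49x5 ≥ 0.34   (potassium (K₂O))
  x1, x2, x3, x4, x5, x6 ≥ 0.
At the optimum only compost blend, bone meal, gypsum, muriate of potash are positive (potassium sulfate, calcium nitrate = 0). There the phosphorus (P₂O₅), nitrogen, sulfur, potassium (K₂O) constraints are tight.
Solving gives x1 = 4.444, x2 = 0.5278, x3 = 0.5, x4 = 0.4185.
Hence cost = 0.09·4.444 + 0.71·0.5278 + 0.15·0.5 + 0.68·0.4185 = $1.1343.

$1.13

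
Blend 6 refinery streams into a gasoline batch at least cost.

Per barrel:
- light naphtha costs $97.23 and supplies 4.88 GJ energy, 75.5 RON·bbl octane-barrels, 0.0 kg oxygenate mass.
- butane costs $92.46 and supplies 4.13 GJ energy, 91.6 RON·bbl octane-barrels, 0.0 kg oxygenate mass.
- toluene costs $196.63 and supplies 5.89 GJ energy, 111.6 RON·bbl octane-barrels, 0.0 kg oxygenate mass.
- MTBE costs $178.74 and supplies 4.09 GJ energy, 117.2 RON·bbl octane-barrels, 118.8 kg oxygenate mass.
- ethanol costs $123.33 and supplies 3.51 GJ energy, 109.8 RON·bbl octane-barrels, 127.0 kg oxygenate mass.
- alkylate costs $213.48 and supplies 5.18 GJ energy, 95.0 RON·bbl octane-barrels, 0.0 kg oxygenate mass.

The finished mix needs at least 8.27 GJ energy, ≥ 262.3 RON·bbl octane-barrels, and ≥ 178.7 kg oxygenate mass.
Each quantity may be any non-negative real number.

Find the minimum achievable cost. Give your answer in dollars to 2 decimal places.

$282.35

Treat it as an LP. Let x1 = barrels of light naphtha, x2 = barrels of butane, x3 = barrels of toluene, x4 = barrels of MTBE, x5 = barrels of ethanol, x6 = barrels of alkylate.
min 97.23x1 + 92.46x2 + 196.63x3 + 178.74x4 + 123.33x5 + 213.48x6 with:
  4.88x1 + 4.13x2 + 5.89x3 + 4.09x4 + 3.51x5 + 5.18x6 ≥ 8.27   (energy)
  75.5x1 + 91.6x2 + 111.6x3 + 117.2x4 + 109.8x5 + 95x6 ≥ 262.3   (octane-barrels)
  118.8x4 + 127x5 ≥ 178.7   (oxygenate mass)
  x1, x2, x3, x4, x5, x6 ≥ 0.
At the optimum only butane, ethanol are positive (light naphtha, toluene, MTBE, alkylate = 0). The octane-barrels and oxygenate mass requirements are met with equality.
That vertex is x2 = 1.177, x5 = 1.407.
Objective = 92.46·1.177 + 123.33·1.407 = 282.3507.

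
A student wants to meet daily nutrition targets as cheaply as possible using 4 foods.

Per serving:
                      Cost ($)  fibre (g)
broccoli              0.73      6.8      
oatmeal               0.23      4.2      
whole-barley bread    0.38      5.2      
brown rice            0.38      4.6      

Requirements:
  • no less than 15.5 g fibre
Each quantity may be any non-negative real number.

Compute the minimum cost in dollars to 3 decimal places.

Let x1 = servings of broccoli, x2 = servings of oatmeal, x3 = servings of whole-barley bread, x4 = servings of brown rice.
Minimize 0.73x1 + 0.23x2 + 0.38x3 + 0.38x4 with:
  6.8x1 + 4.2x2 + 5.2x3 + 4.6x4 ≥ 15.5   (fibre)
  x1, x2, x3, x4 ≥ 0.
The cheapest feasible vertex uses only oatmeal; broccoli, whole-barley bread, brown rice are not used. The fibre requirement is met with equality.
Solving gives x2 = 3.69.
Total cost: 0.23·3.69 = 0.84870.

$0.849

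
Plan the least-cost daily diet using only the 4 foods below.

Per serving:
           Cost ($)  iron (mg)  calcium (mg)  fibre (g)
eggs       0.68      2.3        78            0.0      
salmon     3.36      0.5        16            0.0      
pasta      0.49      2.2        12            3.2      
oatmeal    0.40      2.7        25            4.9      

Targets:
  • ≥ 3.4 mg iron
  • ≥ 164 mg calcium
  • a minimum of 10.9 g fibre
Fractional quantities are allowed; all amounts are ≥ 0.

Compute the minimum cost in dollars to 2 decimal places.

$1.83

Let x1 = servings of eggs, x2 = servings of salmon, x3 = servings of pasta, x4 = servings of oatmeal.
Minimize 0.68x1 + 3.36x2 + 0.49x3 + 0.4x4 with:
  2.3x1 + 0.5x2 + 2.2x3 + 2.7x4 ≥ 3.4   (iron)
  78x1 + 16x2 + 12x3 + 25x4 ≥ 164   (calcium)
  3.2x3 + 4.9x4 ≥ 10.9   (fibre)
  x1, x2, x3, x4 ≥ 0.
The minimum-cost mix takes nothing from salmon, pasta — only eggs, oatmeal. There the calcium and fibre constraints are tight.
That vertex is x1 = 1.39, x4 = 2.224.
Objective = 0.68·1.39 + 0.4·2.224 = 1.8348.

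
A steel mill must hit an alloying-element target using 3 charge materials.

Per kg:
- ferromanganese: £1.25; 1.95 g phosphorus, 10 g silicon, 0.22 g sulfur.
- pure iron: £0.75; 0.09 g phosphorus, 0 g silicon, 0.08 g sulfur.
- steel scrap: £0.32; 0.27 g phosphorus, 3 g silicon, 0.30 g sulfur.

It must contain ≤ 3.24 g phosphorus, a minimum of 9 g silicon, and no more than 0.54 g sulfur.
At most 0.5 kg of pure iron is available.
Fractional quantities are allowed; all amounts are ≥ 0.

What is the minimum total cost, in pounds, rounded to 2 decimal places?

£1.04

Let x1 = kg of ferromanganese, x2 = kg of pure iron, x3 = kg of steel scrap.
Minimize 1.25x1 + 0.75x2 + 0.32x3 subject to:
  1.95x1 + 0.09x2 + 0.27x3 ≤ 3.24   (phosphorus)
  10x1 + 3x3 ≥ 9   (silicon)
  0.22x1 + 0.08x2 + 0.3x3 ≤ 0.54   (sulfur)
  x2 ≤ 0.5
  x1, x2, x3 ≥ 0.
At the optimum only ferromanganese, steel scrap are positive (pure iron = 0). There the silicon and sulfur constraints are tight.
So ferromanganese = 0.4615 kg, steel scrap = 1.462 kg.
Total cost: 1.25·0.4615 + 0.32·1.462 = 1.0447.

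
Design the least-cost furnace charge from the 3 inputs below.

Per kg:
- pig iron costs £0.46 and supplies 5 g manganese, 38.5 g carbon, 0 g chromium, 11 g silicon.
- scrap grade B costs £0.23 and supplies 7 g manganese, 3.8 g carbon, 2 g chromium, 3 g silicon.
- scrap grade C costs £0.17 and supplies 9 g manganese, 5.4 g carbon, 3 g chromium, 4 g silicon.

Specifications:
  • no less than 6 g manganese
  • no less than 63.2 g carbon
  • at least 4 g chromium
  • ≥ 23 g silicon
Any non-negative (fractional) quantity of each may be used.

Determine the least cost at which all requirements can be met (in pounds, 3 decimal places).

Set it up as a linear program. Let x1 = kg of pig iron, x2 = kg of scrap grade B, x3 = kg of scrap grade C.
Minimise 0.46x1 + 0.23x2 + 0.17x3 with:
  5x1 + 7x2 + 9x3 ≥ 6   (manganese)
  38.5x1 + 3.8x2 + 5.4x3 ≥ 63.2   (carbon)
  2x2 + 3x3 ≥ 4   (chromium)
  11x1 + 3x2 + 4x3 ≥ 23   (silicon)
  x1, x2, x3 ≥ 0.
The optimal basis is {pig iron, scrap grade C}; scrap grade B drops out. The chromium and silicon requirements are met with equality.
Solving gives x1 = 1.606, x3 = 1.333.
Total cost: 0.46·1.606 + 0.17·1.333 = 0.96537.

£0.965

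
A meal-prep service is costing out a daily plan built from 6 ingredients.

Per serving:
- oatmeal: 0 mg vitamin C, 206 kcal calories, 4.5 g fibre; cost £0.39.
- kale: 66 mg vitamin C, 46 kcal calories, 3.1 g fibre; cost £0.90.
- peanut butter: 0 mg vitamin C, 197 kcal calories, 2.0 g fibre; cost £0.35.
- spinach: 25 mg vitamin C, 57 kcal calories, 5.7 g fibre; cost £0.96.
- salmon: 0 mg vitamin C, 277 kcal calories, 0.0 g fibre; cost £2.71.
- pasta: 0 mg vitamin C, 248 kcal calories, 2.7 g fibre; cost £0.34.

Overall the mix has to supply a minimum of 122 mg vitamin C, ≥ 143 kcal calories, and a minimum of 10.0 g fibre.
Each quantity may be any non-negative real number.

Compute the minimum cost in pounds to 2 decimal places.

£2.03

Set it up as a linear program. Let x1 = servings of oatmeal, x2 = servings of kale, x3 = servings of peanut butter, x4 = servings of spinach, x5 = servings of salmon, x6 = servings of pasta.
Minimise 0.39x1 + 0.9x2 + 0.35x3 + 0.96x4 + 2.71x5 + 0.34x6 with:
  66x2 + 25x4 ≥ 122   (vitamin C)
  206x1 + 46x2 + 197x3 + 57x4 + 277x5 + 248x6 ≥ 143   (calories)
  4.5x1 + 3.1x2 + 2x3 + 5.7x4 + 2.7x6 ≥ 10   (fibre)
  x1, x2, x3, x4, x5, x6 ≥ 0.
The optimal basis is {oatmeal, kale}; peanut butter, spinach, salmon, pasta drop out. The vitamin C and fibre requirements are met with equality.
Solving gives x1 = 0.9488, x2 = 1.848.
Cost = 0.39·0.9488 + 0.9·1.848 = 2.0332.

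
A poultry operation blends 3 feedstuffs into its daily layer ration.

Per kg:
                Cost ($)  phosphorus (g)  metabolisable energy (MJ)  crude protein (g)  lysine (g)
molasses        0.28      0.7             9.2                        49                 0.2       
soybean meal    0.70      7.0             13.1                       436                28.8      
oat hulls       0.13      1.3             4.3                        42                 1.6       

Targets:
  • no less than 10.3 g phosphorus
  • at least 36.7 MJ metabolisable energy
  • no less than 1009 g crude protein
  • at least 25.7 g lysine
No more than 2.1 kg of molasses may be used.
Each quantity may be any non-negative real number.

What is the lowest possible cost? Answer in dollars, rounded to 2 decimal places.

Let x1 = kg of molasses, x2 = kg of soybean meal, x3 = kg of oat hulls.
min 0.28x1 + 0.7x2 + 0.13x3 subject to:
  0.7x1 + 7x2 + 1.3x3 ≥ 10.3   (phosphorus)
  9.2x1 + 13.1x2 + 4.3x3 ≥ 36.7   (metabolisable energy)
  49x1 + 436x2 + 42x3 ≥ 1009   (crude protein)
  0.2x1 + 28.8x2 + 1.6x3 ≥ 25.7   (lysine)
  x1 ≤ 2.1
  x1, x2, x3 ≥ 0.
At the optimum only soybean meal, oat hulls are positive (molasses = 0). Binding constraints: metabolisable energy and crude protein.
Optimal quantities: soybean meal = 2.112 kg, oat hulls = 2.101 kg.
Hence cost = 0.7·2.112 + 0.13·2.101 = $1.7515.

$1.75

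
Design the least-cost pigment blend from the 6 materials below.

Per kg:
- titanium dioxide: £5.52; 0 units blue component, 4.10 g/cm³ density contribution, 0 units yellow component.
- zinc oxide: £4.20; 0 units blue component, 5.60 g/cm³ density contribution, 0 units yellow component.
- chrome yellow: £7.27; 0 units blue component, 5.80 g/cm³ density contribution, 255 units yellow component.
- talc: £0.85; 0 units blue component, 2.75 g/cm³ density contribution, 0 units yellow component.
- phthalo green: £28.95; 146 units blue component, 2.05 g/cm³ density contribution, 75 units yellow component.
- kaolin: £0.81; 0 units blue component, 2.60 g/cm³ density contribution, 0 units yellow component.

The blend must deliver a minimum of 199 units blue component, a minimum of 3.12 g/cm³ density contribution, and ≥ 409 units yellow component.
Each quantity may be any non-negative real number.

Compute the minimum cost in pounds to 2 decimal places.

Treat it as an LP. Let x1 = kg of titanium dioxide, x2 = kg of zinc oxide, x3 = kg of chrome yellow, x4 = kg of talc, x5 = kg of phthalo green, x6 = kg of kaolin.
min 5.52x1 + 4.2x2 + 7.27x3 + 0.85x4 + 28.95x5 + 0.81x6 subject to:
  146x5 ≥ 199   (blue component)
  4.1x1 + 5.6x2 + 5.8x3 + 2.75x4 + 2.05x5 + 2.6x6 ≥ 3.12   (density contribution)
  255x3 + 75x5 ≥ 409   (yellow component)
  x1, x2, x3, x4, x5, x6 ≥ 0.
The cheapest feasible vertex uses only chrome yellow, phthalo green; titanium dioxide, zinc oxide, talc, kaolin are not used. The blue component and yellow component requirements are met with equality.
That vertex is x3 = 1.20304, x5 = 1.36301.
Objective = 7.27·1.20304 + 28.95·1.36301 = 48.2052.

£48.21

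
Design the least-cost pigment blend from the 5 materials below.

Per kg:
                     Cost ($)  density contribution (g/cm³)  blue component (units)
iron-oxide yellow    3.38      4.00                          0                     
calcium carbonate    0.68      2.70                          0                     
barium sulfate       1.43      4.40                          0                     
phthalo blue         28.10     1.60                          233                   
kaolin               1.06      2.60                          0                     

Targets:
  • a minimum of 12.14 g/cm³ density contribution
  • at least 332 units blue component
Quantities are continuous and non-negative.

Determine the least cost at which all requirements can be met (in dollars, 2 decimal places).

Treat it as an LP. Let x1 = kg of iron-oxide yellow, x2 = kg of calcium carbonate, x3 = kg of barium sulfate, x4 = kg of phthalo blue, x5 = kg of kaolin.
Minimise 3.38x1 + 0.68x2 + 1.43x3 + 28.1x4 + 1.06x5 with:
  4x1 + 2.7x2 + 4.4x3 + 1.6x4 + 2.6x5 ≥ 12.14   (density contribution)
  233x4 ≥ 332   (blue component)
  x1, x2, x3, x4, x5 ≥ 0.
The minimum-cost mix takes nothing from iron-oxide yellow, barium sulfate, kaolin — only calcium carbonate, phthalo blue. Binding constraints: density contribution and blue component.
Solving gives x2 = 3.6519, x4 = 1.4249.
Hence cost = 0.68·3.6519 + 28.1·1.4249 = $42.5230.

$42.52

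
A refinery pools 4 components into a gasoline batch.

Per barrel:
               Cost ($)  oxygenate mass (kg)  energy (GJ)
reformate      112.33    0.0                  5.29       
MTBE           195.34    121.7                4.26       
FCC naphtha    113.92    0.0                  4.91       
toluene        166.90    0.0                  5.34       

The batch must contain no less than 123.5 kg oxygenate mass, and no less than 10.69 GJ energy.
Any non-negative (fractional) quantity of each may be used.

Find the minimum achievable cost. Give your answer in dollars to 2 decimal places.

$333.43

Let x1 = barrels of reformate, x2 = barrels of MTBE, x3 = barrels of FCC naphtha, x4 = barrels of toluene.
Minimise 112.33x1 + 195.34x2 + 113.92x3 + 166.9x4 with:
  121.7x2 ≥ 123.5   (oxygenate mass)
  5.29x1 + 4.26x2 + 4.91x3 + 5.34x4 ≥ 10.69   (energy)
  x1, x2, x3, x4 ≥ 0.
At the optimum only reformate, MTBE are positive (FCC naphtha, toluene = 0). The oxygenate mass and energy requirements are met with equality.
That vertex is x1 = 1.2036, x2 = 1.0148.
Total cost: 112.33·1.2036 + 195.34·1.0148 = 333.4314.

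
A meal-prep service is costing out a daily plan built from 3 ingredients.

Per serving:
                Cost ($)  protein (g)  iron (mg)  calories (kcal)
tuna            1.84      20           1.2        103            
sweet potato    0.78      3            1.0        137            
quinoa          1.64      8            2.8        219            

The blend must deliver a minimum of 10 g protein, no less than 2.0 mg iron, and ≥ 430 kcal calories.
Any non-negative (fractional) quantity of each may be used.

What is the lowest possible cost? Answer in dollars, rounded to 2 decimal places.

Let x1 = servings of tuna, x2 = servings of sweet potato, x3 = servings of quinoa.
Minimize 1.84x1 + 0.78x2 + 1.64x3 with:
  20x1 + 3x2 + 8x3 ≥ 10   (protein)
  1.2x1 + 1x2 + 2.8x3 ≥ 2   (iron)
  103x1 + 137x2 + 219x3 ≥ 430   (calories)
  x1, x2, x3 ≥ 0.
The optimal basis is {tuna, sweet potato}; quinoa drops out. The protein and calories requirements are met with equality.
So tuna = 0.03291 servings, sweet potato = 3.114 servings.
Total cost: 1.84·0.03291 + 0.78·3.114 = 2.4895.

$2.49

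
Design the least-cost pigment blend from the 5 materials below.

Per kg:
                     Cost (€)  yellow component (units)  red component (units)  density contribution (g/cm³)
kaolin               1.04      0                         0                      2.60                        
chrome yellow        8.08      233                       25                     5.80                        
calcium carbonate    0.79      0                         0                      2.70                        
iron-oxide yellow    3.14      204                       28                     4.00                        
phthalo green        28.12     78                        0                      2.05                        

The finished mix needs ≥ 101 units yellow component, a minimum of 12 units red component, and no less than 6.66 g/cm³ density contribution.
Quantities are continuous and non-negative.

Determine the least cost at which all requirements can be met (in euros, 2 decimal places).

€2.92

This is a linear program. Let x1 = kg of kaolin, x2 = kg of chrome yellow, x3 = kg of calcium carbonate, x4 = kg of iron-oxide yellow, x5 = kg of phthalo green.
min 1.04x1 + 8.08x2 + 0.79x3 + 3.14x4 + 28.12x5 subject to:
  233x2 + 204x4 + 78x5 ≥ 101   (yellow component)
  25x2 + 28x4 ≥ 12   (red component)
  2.6x1 + 5.8x2 + 2.7x3 + 4x4 + 2.05x5 ≥ 6.66   (density contribution)
  x1, x2, x3, x4, x5 ≥ 0.
The cheapest feasible vertex uses only calcium carbonate, iron-oxide yellow; kaolin, chrome yellow, phthalo green are not used. There the yellow component and density contribution constraints are tight.
So calcium carbonate = 1.733 kg, iron-oxide yellow = 0.4951 kg.
Total cost: 0.79·1.733 + 3.14·0.4951 = 2.9237.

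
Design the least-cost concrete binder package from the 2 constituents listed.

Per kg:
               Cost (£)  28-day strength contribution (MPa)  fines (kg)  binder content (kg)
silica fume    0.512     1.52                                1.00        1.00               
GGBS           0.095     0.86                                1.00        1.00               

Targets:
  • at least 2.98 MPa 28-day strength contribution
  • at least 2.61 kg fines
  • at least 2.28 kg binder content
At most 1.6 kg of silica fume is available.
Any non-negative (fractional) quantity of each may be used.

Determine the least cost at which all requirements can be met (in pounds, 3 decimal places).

Let x1 = kg of silica fume, x2 = kg of GGBS.
Minimize 0.512x1 + 0.095x2 with:
  1.52x1 + 0.86x2 ≥ 2.98   (28-day strength contribution)
  1x1 + 1x2 ≥ 2.61   (fines)
  1x1 + 1x2 ≥ 2.28   (binder content)
  x1 ≤ 1.6
  x1, x2 ≥ 0.
At the optimum only GGBS is positive (silica fume = 0). Binding constraint: 28-day strength contribution.
So GGBS = 3.465 kg.
Cost = 0.095·3.465 = 0.32918.

£0.329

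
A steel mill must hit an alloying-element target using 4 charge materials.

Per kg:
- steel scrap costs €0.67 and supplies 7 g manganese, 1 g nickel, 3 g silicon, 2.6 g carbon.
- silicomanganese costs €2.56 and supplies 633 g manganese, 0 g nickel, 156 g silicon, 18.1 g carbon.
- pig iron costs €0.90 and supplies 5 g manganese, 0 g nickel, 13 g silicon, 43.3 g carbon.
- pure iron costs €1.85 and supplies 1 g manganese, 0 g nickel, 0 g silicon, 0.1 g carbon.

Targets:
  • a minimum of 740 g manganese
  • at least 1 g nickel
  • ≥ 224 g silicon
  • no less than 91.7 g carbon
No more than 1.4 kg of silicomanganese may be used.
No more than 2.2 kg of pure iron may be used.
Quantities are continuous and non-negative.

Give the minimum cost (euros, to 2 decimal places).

€5.34

Let x1 = kg of steel scrap, x2 = kg of silicomanganese, x3 = kg of pig iron, x4 = kg of pure iron.
Minimize 0.67x1 + 2.56x2 + 0.9x3 + 1.85x4 with:
  7x1 + 633x2 + 5x3 + 1x4 ≥ 740   (manganese)
  1x1 ≥ 1   (nickel)
  3x1 + 156x2 + 13x3 ≥ 224   (silicon)
  2.6x1 + 18.1x2 + 43.3x3 + 0.1x4 ≥ 91.7   (carbon)
  x2 ≤ 1.4
  x4 ≤ 2.2
  x1, x2, x3, x4 ≥ 0.
At the optimum only steel scrap, silicomanganese, pig iron are positive (pure iron = 0). The nickel, silicon, carbon requirements are met with equality.
That vertex is x1 = 1, x2 = 1.29, x3 = 1.518.
Hence cost = 0.67·1 + 2.56·1.29 + 0.9·1.518 = €5.3386.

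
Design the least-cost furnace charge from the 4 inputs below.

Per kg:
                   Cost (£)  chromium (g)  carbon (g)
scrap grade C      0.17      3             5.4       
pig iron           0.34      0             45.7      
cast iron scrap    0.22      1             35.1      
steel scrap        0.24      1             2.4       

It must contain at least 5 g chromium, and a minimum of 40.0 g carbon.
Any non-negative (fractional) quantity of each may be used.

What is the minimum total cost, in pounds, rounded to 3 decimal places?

Let x1 = kg of scrap grade C, x2 = kg of pig iron, x3 = kg of cast iron scrap, x4 = kg of steel scrap.
min 0.17x1 + 0.34x2 + 0.22x3 + 0.24x4 s.t.:
  3x1 + 1x3 + 1x4 ≥ 5   (chromium)
  5.4x1 + 45.7x2 + 35.1x3 + 2.4x4 ≥ 40   (carbon)
  x1, x2, x3, x4 ≥ 0.
The optimal basis is {scrap grade C, cast iron scrap}; pig iron, steel scrap drop out. The chromium and carbon requirements are met with equality.
Solving gives x1 = 1.356, x3 = 0.9309.
Objective = 0.17·1.356 + 0.22·0.9309 = 0.43532.

£0.435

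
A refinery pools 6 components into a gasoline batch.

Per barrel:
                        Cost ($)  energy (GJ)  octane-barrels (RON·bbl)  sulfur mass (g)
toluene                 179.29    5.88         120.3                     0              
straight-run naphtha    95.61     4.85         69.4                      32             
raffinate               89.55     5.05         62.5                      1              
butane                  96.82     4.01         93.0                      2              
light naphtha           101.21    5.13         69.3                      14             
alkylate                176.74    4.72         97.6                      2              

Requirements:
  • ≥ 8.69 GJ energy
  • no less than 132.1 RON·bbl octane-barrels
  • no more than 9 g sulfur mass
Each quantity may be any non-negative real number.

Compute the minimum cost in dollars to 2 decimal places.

$168.65

Treat it as an LP. Let x1 = barrels of toluene, x2 = barrels of straight-run naphtha, x3 = barrels of raffinate, x4 = barrels of butane, x5 = barrels of light naphtha, x6 = barrels of alkylate.
Minimize 179.29x1 + 95.61x2 + 89.55x3 + 96.82x4 + 101.21x5 + 176.74x6 s.t.:
  5.88x1 + 4.85x2 + 5.05x3 + 4.01x4 + 5.13x5 + 4.72x6 ≥ 8.69   (energy)
  120.3x1 + 69.4x2 + 62.5x3 + 93x4 + 69.3x5 + 97.6x6 ≥ 132.1   (octane-barrels)
  32x2 + 1x3 + 2x4 + 14x5 + 2x6 ≤ 9   (sulfur mass)
  x1, x2, x3, x4, x5, x6 ≥ 0.
The minimum-cost mix takes nothing from toluene, straight-run naphtha, light naphtha, alkylate — only raffinate, butane. There the energy and octane-barrels constraints are tight.
That vertex is x3 = 1.2713, x4 = 0.56605.
Objective = 89.55·1.2713 + 96.82·0.56605 = 168.6499.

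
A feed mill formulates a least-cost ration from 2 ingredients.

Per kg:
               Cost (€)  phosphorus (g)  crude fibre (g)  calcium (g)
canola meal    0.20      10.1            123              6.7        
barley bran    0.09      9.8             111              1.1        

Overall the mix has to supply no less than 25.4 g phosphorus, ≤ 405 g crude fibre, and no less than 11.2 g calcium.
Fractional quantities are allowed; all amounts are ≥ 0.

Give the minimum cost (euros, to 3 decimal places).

€0.394

Let x1 = kg of canola meal, x2 = kg of barley bran.
Minimise 0.2x1 + 0.09x2 s.t.:
  10.1x1 + 9.8x2 ≥ 25.4   (phosphorus)
  123x1 + 111x2 ≤ 405   (crude fibre)
  6.7x1 + 1.1x2 ≥ 11.2   (calcium)
  x1, x2 ≥ 0.
Both inputs are positive at the optimum. The phosphorus and calcium requirements are met with equality.
Optimal quantities: canola meal = 1.5 kg, barley bran = 1.046 kg.
Hence cost = 0.2·1.5 + 0.09·1.046 = €0.39414.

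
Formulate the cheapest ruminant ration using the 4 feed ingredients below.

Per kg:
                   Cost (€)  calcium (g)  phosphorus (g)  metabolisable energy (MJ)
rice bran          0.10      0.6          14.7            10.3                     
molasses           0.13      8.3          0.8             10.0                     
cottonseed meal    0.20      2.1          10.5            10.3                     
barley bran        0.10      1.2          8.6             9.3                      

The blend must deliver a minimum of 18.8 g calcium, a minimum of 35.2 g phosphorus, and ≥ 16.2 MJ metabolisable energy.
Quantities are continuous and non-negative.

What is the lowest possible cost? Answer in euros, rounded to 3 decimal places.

€0.501

Let x1 = kg of rice bran, x2 = kg of molasses, x3 = kg of cottonseed meal, x4 = kg of barley bran.
min 0.1x1 + 0.13x2 + 0.2x3 + 0.1x4 subject to:
  0.6x1 + 8.3x2 + 2.1x3 + 1.2x4 ≥ 18.8   (calcium)
  14.7x1 + 0.8x2 + 10.5x3 + 8.6x4 ≥ 35.2   (phosphorus)
  10.3x1 + 10x2 + 10.3x3 + 9.3x4 ≥ 16.2   (metabolisable energy)
  x1, x2, x3, x4 ≥ 0.
The cheapest feasible vertex uses only rice bran, molasses; cottonseed meal, barley bran are not used. There the calcium and phosphorus constraints are tight.
Optimal quantities: rice bran = 2.28 kg, molasses = 2.1 kg.
Total cost: 0.1·2.28 + 0.13·2.1 = 0.50100.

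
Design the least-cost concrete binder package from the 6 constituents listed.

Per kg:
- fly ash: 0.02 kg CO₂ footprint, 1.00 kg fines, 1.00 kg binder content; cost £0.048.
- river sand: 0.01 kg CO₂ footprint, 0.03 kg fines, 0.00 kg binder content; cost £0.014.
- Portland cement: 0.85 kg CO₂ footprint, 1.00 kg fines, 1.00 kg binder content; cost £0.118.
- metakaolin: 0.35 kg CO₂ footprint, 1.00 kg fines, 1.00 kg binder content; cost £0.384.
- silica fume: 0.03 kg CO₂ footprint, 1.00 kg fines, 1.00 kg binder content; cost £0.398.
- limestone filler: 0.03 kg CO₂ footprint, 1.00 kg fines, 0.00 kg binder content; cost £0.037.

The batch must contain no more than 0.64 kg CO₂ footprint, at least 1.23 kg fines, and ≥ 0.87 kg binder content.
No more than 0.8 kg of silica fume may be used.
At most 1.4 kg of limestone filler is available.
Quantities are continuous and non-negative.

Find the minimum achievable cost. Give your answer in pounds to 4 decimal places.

Let x1 = kg of fly ash, x2 = kg of river sand, x3 = kg of Portland cement, x4 = kg of metakaolin, x5 = kg of silica fume, x6 = kg of limestone filler.
min 0.048x1 + 0.014x2 + 0.118x3 + 0.384x4 + 0.398x5 + 0.037x6 subject to:
  0.02x1 + 0.01x2 + 0.85x3 + 0.35x4 + 0.03x5 + 0.03x6 ≤ 0.64   (CO₂ footprint)
  1x1 + 0.03x2 + 1x3 + 1x4 + 1x5 + 1x6 ≥ 1.23   (fines)
  1x1 + 1x3 + 1x4 + 1x5 ≥ 0.87   (binder content)
  x5 ≤ 0.8
  x6 ≤ 1.4
  x1, x2, x3, x4, x5, x6 ≥ 0.
The cheapest feasible vertex uses only fly ash, limestone filler; river sand, Portland cement, metakaolin, silica fume are not used. The fines and binder content requirements are met with equality.
That vertex is x1 = 0.87, x6 = 0.36.
Total cost: 0.048·0.87 + 0.037·0.36 = 0.055080.

£0.0551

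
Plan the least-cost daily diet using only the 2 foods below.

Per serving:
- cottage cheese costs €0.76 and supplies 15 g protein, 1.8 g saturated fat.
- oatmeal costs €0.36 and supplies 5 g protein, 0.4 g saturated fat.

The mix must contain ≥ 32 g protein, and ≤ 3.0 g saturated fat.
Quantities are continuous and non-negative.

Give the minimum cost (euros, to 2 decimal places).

€2.07

Let x1 = servings of cottage cheese, x2 = servings of oatmeal.
Minimize 0.76x1 + 0.36x2 subject to:
  15x1 + 5x2 ≥ 32   (protein)
  1.8x1 + 0.4x2 ≤ 3   (saturated fat)
  x1, x2 ≥ 0.
Both inputs are positive at the optimum. Binding constraints: protein and saturated fat.
That vertex is x1 = 0.7333, x2 = 4.2.
Hence cost = 0.76·0.7333 + 0.36·4.2 = €2.0693.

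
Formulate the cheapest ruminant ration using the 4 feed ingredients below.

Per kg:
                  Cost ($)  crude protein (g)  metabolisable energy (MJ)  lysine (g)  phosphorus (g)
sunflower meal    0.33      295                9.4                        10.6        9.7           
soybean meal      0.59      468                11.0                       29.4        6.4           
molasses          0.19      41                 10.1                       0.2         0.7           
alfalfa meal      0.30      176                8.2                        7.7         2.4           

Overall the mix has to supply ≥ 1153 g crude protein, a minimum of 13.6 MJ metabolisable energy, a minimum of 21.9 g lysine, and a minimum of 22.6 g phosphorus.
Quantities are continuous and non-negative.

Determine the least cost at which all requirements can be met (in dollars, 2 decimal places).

$1.29

This is a linear program. Let x1 = kg of sunflower meal, x2 = kg of soybean meal, x3 = kg of molasses, x4 = kg of alfalfa meal.
Minimise 0.33x1 + 0.59x2 + 0.19x3 + 0.3x4 s.t.:
  295x1 + 468x2 + 41x3 + 176x4 ≥ 1153   (crude protein)
  9.4x1 + 11x2 + 10.1x3 + 8.2x4 ≥ 13.6   (metabolisable energy)
  10.6x1 + 29.4x2 + 0.2x3 + 7.7x4 ≥ 21.9   (lysine)
  9.7x1 + 6.4x2 + 0.7x3 + 2.4x4 ≥ 22.6   (phosphorus)
  x1, x2, x3, x4 ≥ 0.
The minimum-cost mix takes nothing from soybean meal, molasses, alfalfa meal — only sunflower meal. The crude protein requirement is met with equality.
So sunflower meal = 3.908 kg.
Objective = 0.33·3.908 = 1.2896.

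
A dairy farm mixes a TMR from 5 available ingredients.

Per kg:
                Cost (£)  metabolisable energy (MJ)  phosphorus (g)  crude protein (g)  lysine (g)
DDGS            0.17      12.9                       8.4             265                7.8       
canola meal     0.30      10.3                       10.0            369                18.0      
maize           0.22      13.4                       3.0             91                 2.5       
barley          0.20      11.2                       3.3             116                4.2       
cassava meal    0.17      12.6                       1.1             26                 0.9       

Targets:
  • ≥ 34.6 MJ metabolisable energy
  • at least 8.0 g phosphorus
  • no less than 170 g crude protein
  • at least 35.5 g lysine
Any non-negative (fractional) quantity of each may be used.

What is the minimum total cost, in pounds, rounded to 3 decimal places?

This is a linear program. Let x1 = kg of DDGS, x2 = kg of canola meal, x3 = kg of maize, x4 = kg of barley, x5 = kg of cassava meal.
Minimise 0.17x1 + 0.3x2 + 0.22x3 + 0.2x4 + 0.17x5 s.t.:
  12.9x1 + 10.3x2 + 13.4x3 + 11.2x4 + 12.6x5 ≥ 34.6   (metabolisable energy)
  8.4x1 + 10x2 + 3x3 + 3.3x4 + 1.1x5 ≥ 8   (phosphorus)
  265x1 + 369x2 + 91x3 + 116x4 + 26x5 ≥ 170   (crude protein)
  7.8x1 + 18x2 + 2.5x3 + 4.2x4 + 0.9x5 ≥ 35.5   (lysine)
  x1, x2, x3, x4, x5 ≥ 0.
At the optimum only DDGS, canola meal are positive (maize, barley, cassava meal = 0). The metabolisable energy and lysine requirements are met with equality.
So DDGS = 1.693 kg, canola meal = 1.238 kg.
Objective = 0.17·1.693 + 0.3·1.238 = 0.65921.

£0.659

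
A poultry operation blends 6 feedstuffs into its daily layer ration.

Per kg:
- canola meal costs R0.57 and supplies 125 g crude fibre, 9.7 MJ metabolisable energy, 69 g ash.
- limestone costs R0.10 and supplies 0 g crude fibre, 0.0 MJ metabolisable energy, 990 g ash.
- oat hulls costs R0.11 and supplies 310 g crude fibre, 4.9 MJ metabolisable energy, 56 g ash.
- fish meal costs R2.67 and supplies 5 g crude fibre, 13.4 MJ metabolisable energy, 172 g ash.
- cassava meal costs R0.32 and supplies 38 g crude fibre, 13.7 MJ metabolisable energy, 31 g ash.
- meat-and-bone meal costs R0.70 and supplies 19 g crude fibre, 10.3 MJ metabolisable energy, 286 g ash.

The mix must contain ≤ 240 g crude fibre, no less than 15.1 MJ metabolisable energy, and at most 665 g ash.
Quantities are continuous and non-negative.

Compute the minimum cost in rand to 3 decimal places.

R0.350

Let x1 = kg of canola meal, x2 = kg of limestone, x3 = kg of oat hulls, x4 = kg of fish meal, x5 = kg of cassava meal, x6 = kg of meat-and-bone meal.
Minimise 0.57x1 + 0.1x2 + 0.11x3 + 2.67x4 + 0.32x5 + 0.7x6 subject to:
  125x1 + 310x3 + 5x4 + 38x5 + 19x6 ≤ 240   (crude fibre)
  9.7x1 + 4.9x3 + 13.4x4 + 13.7x5 + 10.3x6 ≥ 15.1   (metabolisable energy)
  69x1 + 990x2 + 56x3 + 172x4 + 31x5 + 286x6 ≤ 665   (ash)
  x1, x2, x3, x4, x5, x6 ≥ 0.
The minimum-cost mix takes nothing from canola meal, limestone, fish meal, meat-and-bone meal — only oat hulls, cassava meal. There the crude fibre and metabolisable energy constraints are tight.
Solving gives x3 = 0.6684, x5 = 0.8631.
Cost = 0.11·0.6684 + 0.32·0.8631 = 0.34972.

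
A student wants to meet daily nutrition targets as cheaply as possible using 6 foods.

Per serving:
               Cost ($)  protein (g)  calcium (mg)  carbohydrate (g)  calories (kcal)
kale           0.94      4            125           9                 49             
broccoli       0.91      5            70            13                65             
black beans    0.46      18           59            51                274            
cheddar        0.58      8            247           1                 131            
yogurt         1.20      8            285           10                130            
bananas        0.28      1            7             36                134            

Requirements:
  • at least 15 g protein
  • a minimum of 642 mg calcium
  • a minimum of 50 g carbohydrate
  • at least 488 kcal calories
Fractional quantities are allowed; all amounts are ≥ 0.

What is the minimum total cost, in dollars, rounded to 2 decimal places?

Set it up as a linear program. Let x1 = servings of kale, x2 = servings of broccoli, x3 = servings of black beans, x4 = servings of cheddar, x5 = servings of yogurt, x6 = servings of bananas.
min 0.94x1 + 0.91x2 + 0.46x3 + 0.58x4 + 1.2x5 + 0.28x6 with:
  4x1 + 5x2 + 18x3 + 8x4 + 8x5 + 1x6 ≥ 15   (protein)
  125x1 + 70x2 + 59x3 + 247x4 + 285x5 + 7x6 ≥ 642   (calcium)
  9x1 + 13x2 + 51x3 + 1x4 + 10x5 + 36x6 ≥ 50   (carbohydrate)
  49x1 + 65x2 + 274x3 + 131x4 + 130x5 + 134x6 ≥ 488   (calories)
  x1, x2, x3, x4, x5, x6 ≥ 0.
At the optimum only black beans, cheddar are positive (kale, broccoli, yogurt, bananas = 0). Binding constraints: calcium and carbohydrate.
Optimal quantities: black beans = 0.9338 servings, cheddar = 2.376 servings.
Cost = 0.46·0.9338 + 0.58·2.376 = 1.8076.

$1.81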